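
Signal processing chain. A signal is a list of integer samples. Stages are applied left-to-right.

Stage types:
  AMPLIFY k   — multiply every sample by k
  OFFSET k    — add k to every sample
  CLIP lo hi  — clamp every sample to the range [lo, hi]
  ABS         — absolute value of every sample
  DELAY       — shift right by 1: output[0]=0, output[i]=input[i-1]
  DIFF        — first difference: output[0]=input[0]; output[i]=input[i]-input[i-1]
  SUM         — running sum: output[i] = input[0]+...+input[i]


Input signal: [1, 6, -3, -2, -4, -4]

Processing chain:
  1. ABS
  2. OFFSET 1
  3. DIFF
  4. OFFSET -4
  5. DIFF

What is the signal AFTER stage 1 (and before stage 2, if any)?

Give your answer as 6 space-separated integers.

Input: [1, 6, -3, -2, -4, -4]
Stage 1 (ABS): |1|=1, |6|=6, |-3|=3, |-2|=2, |-4|=4, |-4|=4 -> [1, 6, 3, 2, 4, 4]

Answer: 1 6 3 2 4 4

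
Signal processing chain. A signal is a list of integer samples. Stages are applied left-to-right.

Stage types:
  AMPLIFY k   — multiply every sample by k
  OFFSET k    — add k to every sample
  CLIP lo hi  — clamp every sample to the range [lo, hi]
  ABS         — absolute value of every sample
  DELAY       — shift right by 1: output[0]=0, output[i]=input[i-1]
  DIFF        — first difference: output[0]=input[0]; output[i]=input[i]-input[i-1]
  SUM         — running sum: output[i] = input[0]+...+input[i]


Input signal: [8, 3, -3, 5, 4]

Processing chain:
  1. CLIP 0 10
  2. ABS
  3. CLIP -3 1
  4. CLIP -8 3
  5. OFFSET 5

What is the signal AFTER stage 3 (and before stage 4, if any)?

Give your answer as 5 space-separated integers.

Input: [8, 3, -3, 5, 4]
Stage 1 (CLIP 0 10): clip(8,0,10)=8, clip(3,0,10)=3, clip(-3,0,10)=0, clip(5,0,10)=5, clip(4,0,10)=4 -> [8, 3, 0, 5, 4]
Stage 2 (ABS): |8|=8, |3|=3, |0|=0, |5|=5, |4|=4 -> [8, 3, 0, 5, 4]
Stage 3 (CLIP -3 1): clip(8,-3,1)=1, clip(3,-3,1)=1, clip(0,-3,1)=0, clip(5,-3,1)=1, clip(4,-3,1)=1 -> [1, 1, 0, 1, 1]

Answer: 1 1 0 1 1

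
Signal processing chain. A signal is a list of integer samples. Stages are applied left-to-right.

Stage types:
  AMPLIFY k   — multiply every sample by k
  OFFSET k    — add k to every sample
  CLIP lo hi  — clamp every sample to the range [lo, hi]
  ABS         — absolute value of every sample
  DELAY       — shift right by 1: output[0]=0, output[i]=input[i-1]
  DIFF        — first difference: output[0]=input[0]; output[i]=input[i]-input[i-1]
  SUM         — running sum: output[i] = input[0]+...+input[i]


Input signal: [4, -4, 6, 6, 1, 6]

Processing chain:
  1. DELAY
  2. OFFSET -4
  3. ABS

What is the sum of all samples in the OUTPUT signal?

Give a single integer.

Input: [4, -4, 6, 6, 1, 6]
Stage 1 (DELAY): [0, 4, -4, 6, 6, 1] = [0, 4, -4, 6, 6, 1] -> [0, 4, -4, 6, 6, 1]
Stage 2 (OFFSET -4): 0+-4=-4, 4+-4=0, -4+-4=-8, 6+-4=2, 6+-4=2, 1+-4=-3 -> [-4, 0, -8, 2, 2, -3]
Stage 3 (ABS): |-4|=4, |0|=0, |-8|=8, |2|=2, |2|=2, |-3|=3 -> [4, 0, 8, 2, 2, 3]
Output sum: 19

Answer: 19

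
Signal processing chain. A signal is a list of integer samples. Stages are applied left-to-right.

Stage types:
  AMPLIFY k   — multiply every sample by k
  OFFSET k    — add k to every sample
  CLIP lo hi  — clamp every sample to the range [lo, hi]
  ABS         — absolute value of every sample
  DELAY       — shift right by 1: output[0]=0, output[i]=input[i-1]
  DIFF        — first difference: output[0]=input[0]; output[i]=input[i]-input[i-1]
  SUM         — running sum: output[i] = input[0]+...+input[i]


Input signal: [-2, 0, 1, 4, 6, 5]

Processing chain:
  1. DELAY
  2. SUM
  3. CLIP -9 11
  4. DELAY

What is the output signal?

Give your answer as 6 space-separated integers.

Answer: 0 0 -2 -2 -1 3

Derivation:
Input: [-2, 0, 1, 4, 6, 5]
Stage 1 (DELAY): [0, -2, 0, 1, 4, 6] = [0, -2, 0, 1, 4, 6] -> [0, -2, 0, 1, 4, 6]
Stage 2 (SUM): sum[0..0]=0, sum[0..1]=-2, sum[0..2]=-2, sum[0..3]=-1, sum[0..4]=3, sum[0..5]=9 -> [0, -2, -2, -1, 3, 9]
Stage 3 (CLIP -9 11): clip(0,-9,11)=0, clip(-2,-9,11)=-2, clip(-2,-9,11)=-2, clip(-1,-9,11)=-1, clip(3,-9,11)=3, clip(9,-9,11)=9 -> [0, -2, -2, -1, 3, 9]
Stage 4 (DELAY): [0, 0, -2, -2, -1, 3] = [0, 0, -2, -2, -1, 3] -> [0, 0, -2, -2, -1, 3]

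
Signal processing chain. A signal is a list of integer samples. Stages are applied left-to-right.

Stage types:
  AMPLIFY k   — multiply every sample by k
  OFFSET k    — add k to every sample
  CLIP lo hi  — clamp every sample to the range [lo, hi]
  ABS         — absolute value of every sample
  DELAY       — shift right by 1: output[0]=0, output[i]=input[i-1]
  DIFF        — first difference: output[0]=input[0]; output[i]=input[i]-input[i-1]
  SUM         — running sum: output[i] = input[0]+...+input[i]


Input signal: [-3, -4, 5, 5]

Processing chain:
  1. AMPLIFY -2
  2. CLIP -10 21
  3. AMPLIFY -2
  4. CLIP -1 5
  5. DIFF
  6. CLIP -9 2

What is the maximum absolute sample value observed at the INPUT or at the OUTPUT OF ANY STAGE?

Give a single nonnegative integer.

Answer: 20

Derivation:
Input: [-3, -4, 5, 5] (max |s|=5)
Stage 1 (AMPLIFY -2): -3*-2=6, -4*-2=8, 5*-2=-10, 5*-2=-10 -> [6, 8, -10, -10] (max |s|=10)
Stage 2 (CLIP -10 21): clip(6,-10,21)=6, clip(8,-10,21)=8, clip(-10,-10,21)=-10, clip(-10,-10,21)=-10 -> [6, 8, -10, -10] (max |s|=10)
Stage 3 (AMPLIFY -2): 6*-2=-12, 8*-2=-16, -10*-2=20, -10*-2=20 -> [-12, -16, 20, 20] (max |s|=20)
Stage 4 (CLIP -1 5): clip(-12,-1,5)=-1, clip(-16,-1,5)=-1, clip(20,-1,5)=5, clip(20,-1,5)=5 -> [-1, -1, 5, 5] (max |s|=5)
Stage 5 (DIFF): s[0]=-1, -1--1=0, 5--1=6, 5-5=0 -> [-1, 0, 6, 0] (max |s|=6)
Stage 6 (CLIP -9 2): clip(-1,-9,2)=-1, clip(0,-9,2)=0, clip(6,-9,2)=2, clip(0,-9,2)=0 -> [-1, 0, 2, 0] (max |s|=2)
Overall max amplitude: 20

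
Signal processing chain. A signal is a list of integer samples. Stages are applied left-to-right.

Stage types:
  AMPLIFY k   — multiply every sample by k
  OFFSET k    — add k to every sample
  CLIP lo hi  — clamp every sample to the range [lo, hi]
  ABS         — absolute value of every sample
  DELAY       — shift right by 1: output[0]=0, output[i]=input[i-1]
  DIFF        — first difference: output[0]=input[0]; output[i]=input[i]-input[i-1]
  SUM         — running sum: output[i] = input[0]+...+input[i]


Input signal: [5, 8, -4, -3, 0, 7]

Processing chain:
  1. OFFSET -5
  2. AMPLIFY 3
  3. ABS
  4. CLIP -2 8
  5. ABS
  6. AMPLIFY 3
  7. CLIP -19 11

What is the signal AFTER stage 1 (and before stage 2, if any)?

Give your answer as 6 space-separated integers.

Input: [5, 8, -4, -3, 0, 7]
Stage 1 (OFFSET -5): 5+-5=0, 8+-5=3, -4+-5=-9, -3+-5=-8, 0+-5=-5, 7+-5=2 -> [0, 3, -9, -8, -5, 2]

Answer: 0 3 -9 -8 -5 2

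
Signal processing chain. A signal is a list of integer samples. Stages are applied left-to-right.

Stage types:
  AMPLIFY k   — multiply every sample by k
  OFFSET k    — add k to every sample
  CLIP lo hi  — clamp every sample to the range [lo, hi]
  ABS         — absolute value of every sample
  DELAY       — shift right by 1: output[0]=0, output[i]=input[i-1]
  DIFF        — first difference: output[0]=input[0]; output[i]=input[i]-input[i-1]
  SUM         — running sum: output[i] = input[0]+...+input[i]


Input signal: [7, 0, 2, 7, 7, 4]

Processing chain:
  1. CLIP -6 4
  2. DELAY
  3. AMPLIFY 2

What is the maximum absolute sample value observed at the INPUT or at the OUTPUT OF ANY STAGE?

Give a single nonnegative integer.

Input: [7, 0, 2, 7, 7, 4] (max |s|=7)
Stage 1 (CLIP -6 4): clip(7,-6,4)=4, clip(0,-6,4)=0, clip(2,-6,4)=2, clip(7,-6,4)=4, clip(7,-6,4)=4, clip(4,-6,4)=4 -> [4, 0, 2, 4, 4, 4] (max |s|=4)
Stage 2 (DELAY): [0, 4, 0, 2, 4, 4] = [0, 4, 0, 2, 4, 4] -> [0, 4, 0, 2, 4, 4] (max |s|=4)
Stage 3 (AMPLIFY 2): 0*2=0, 4*2=8, 0*2=0, 2*2=4, 4*2=8, 4*2=8 -> [0, 8, 0, 4, 8, 8] (max |s|=8)
Overall max amplitude: 8

Answer: 8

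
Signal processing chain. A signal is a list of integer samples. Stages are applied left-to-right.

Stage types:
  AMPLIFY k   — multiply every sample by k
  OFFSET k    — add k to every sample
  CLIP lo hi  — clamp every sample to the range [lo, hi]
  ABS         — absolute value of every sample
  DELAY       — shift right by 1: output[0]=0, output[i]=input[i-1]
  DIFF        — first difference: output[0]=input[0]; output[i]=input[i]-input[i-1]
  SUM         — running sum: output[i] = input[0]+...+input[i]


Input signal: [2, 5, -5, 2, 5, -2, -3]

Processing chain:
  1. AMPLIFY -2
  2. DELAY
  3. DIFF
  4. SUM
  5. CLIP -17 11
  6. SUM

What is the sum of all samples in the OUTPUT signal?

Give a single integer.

Answer: -62

Derivation:
Input: [2, 5, -5, 2, 5, -2, -3]
Stage 1 (AMPLIFY -2): 2*-2=-4, 5*-2=-10, -5*-2=10, 2*-2=-4, 5*-2=-10, -2*-2=4, -3*-2=6 -> [-4, -10, 10, -4, -10, 4, 6]
Stage 2 (DELAY): [0, -4, -10, 10, -4, -10, 4] = [0, -4, -10, 10, -4, -10, 4] -> [0, -4, -10, 10, -4, -10, 4]
Stage 3 (DIFF): s[0]=0, -4-0=-4, -10--4=-6, 10--10=20, -4-10=-14, -10--4=-6, 4--10=14 -> [0, -4, -6, 20, -14, -6, 14]
Stage 4 (SUM): sum[0..0]=0, sum[0..1]=-4, sum[0..2]=-10, sum[0..3]=10, sum[0..4]=-4, sum[0..5]=-10, sum[0..6]=4 -> [0, -4, -10, 10, -4, -10, 4]
Stage 5 (CLIP -17 11): clip(0,-17,11)=0, clip(-4,-17,11)=-4, clip(-10,-17,11)=-10, clip(10,-17,11)=10, clip(-4,-17,11)=-4, clip(-10,-17,11)=-10, clip(4,-17,11)=4 -> [0, -4, -10, 10, -4, -10, 4]
Stage 6 (SUM): sum[0..0]=0, sum[0..1]=-4, sum[0..2]=-14, sum[0..3]=-4, sum[0..4]=-8, sum[0..5]=-18, sum[0..6]=-14 -> [0, -4, -14, -4, -8, -18, -14]
Output sum: -62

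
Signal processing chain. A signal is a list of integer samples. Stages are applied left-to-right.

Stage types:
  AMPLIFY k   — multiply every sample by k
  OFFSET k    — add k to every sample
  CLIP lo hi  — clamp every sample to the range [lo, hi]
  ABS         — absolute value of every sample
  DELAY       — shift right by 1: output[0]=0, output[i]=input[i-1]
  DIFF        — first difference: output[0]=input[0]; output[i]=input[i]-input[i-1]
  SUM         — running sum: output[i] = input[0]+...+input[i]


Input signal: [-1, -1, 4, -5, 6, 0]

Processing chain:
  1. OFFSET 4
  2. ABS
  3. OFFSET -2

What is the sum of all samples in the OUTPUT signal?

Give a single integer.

Answer: 17

Derivation:
Input: [-1, -1, 4, -5, 6, 0]
Stage 1 (OFFSET 4): -1+4=3, -1+4=3, 4+4=8, -5+4=-1, 6+4=10, 0+4=4 -> [3, 3, 8, -1, 10, 4]
Stage 2 (ABS): |3|=3, |3|=3, |8|=8, |-1|=1, |10|=10, |4|=4 -> [3, 3, 8, 1, 10, 4]
Stage 3 (OFFSET -2): 3+-2=1, 3+-2=1, 8+-2=6, 1+-2=-1, 10+-2=8, 4+-2=2 -> [1, 1, 6, -1, 8, 2]
Output sum: 17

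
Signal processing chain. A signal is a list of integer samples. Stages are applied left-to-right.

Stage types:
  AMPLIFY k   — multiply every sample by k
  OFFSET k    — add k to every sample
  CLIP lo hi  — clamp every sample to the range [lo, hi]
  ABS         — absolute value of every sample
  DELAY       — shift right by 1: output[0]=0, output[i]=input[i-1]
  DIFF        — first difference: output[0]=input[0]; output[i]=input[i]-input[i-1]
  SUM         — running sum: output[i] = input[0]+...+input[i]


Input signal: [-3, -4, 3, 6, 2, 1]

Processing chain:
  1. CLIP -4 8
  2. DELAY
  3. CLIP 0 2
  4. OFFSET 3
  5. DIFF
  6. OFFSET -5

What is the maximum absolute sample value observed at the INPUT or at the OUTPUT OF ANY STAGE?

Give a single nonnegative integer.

Input: [-3, -4, 3, 6, 2, 1] (max |s|=6)
Stage 1 (CLIP -4 8): clip(-3,-4,8)=-3, clip(-4,-4,8)=-4, clip(3,-4,8)=3, clip(6,-4,8)=6, clip(2,-4,8)=2, clip(1,-4,8)=1 -> [-3, -4, 3, 6, 2, 1] (max |s|=6)
Stage 2 (DELAY): [0, -3, -4, 3, 6, 2] = [0, -3, -4, 3, 6, 2] -> [0, -3, -4, 3, 6, 2] (max |s|=6)
Stage 3 (CLIP 0 2): clip(0,0,2)=0, clip(-3,0,2)=0, clip(-4,0,2)=0, clip(3,0,2)=2, clip(6,0,2)=2, clip(2,0,2)=2 -> [0, 0, 0, 2, 2, 2] (max |s|=2)
Stage 4 (OFFSET 3): 0+3=3, 0+3=3, 0+3=3, 2+3=5, 2+3=5, 2+3=5 -> [3, 3, 3, 5, 5, 5] (max |s|=5)
Stage 5 (DIFF): s[0]=3, 3-3=0, 3-3=0, 5-3=2, 5-5=0, 5-5=0 -> [3, 0, 0, 2, 0, 0] (max |s|=3)
Stage 6 (OFFSET -5): 3+-5=-2, 0+-5=-5, 0+-5=-5, 2+-5=-3, 0+-5=-5, 0+-5=-5 -> [-2, -5, -5, -3, -5, -5] (max |s|=5)
Overall max amplitude: 6

Answer: 6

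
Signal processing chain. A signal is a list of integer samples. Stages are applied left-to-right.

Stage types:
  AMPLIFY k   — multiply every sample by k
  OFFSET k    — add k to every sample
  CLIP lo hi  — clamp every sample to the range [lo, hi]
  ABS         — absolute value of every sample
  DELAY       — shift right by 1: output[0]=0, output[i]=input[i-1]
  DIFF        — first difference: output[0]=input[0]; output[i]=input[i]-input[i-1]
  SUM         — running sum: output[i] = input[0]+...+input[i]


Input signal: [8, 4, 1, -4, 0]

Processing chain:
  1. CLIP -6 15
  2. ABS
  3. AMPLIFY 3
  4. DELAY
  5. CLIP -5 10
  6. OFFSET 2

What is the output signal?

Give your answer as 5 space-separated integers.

Input: [8, 4, 1, -4, 0]
Stage 1 (CLIP -6 15): clip(8,-6,15)=8, clip(4,-6,15)=4, clip(1,-6,15)=1, clip(-4,-6,15)=-4, clip(0,-6,15)=0 -> [8, 4, 1, -4, 0]
Stage 2 (ABS): |8|=8, |4|=4, |1|=1, |-4|=4, |0|=0 -> [8, 4, 1, 4, 0]
Stage 3 (AMPLIFY 3): 8*3=24, 4*3=12, 1*3=3, 4*3=12, 0*3=0 -> [24, 12, 3, 12, 0]
Stage 4 (DELAY): [0, 24, 12, 3, 12] = [0, 24, 12, 3, 12] -> [0, 24, 12, 3, 12]
Stage 5 (CLIP -5 10): clip(0,-5,10)=0, clip(24,-5,10)=10, clip(12,-5,10)=10, clip(3,-5,10)=3, clip(12,-5,10)=10 -> [0, 10, 10, 3, 10]
Stage 6 (OFFSET 2): 0+2=2, 10+2=12, 10+2=12, 3+2=5, 10+2=12 -> [2, 12, 12, 5, 12]

Answer: 2 12 12 5 12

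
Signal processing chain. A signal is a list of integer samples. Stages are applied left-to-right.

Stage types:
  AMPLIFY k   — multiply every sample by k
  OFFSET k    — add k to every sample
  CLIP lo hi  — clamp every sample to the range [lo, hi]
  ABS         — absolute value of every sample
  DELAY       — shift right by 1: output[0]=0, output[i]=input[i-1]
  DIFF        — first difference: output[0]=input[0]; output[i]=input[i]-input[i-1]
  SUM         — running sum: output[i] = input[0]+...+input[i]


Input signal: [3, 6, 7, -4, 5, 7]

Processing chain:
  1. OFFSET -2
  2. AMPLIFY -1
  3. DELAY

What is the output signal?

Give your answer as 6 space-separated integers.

Input: [3, 6, 7, -4, 5, 7]
Stage 1 (OFFSET -2): 3+-2=1, 6+-2=4, 7+-2=5, -4+-2=-6, 5+-2=3, 7+-2=5 -> [1, 4, 5, -6, 3, 5]
Stage 2 (AMPLIFY -1): 1*-1=-1, 4*-1=-4, 5*-1=-5, -6*-1=6, 3*-1=-3, 5*-1=-5 -> [-1, -4, -5, 6, -3, -5]
Stage 3 (DELAY): [0, -1, -4, -5, 6, -3] = [0, -1, -4, -5, 6, -3] -> [0, -1, -4, -5, 6, -3]

Answer: 0 -1 -4 -5 6 -3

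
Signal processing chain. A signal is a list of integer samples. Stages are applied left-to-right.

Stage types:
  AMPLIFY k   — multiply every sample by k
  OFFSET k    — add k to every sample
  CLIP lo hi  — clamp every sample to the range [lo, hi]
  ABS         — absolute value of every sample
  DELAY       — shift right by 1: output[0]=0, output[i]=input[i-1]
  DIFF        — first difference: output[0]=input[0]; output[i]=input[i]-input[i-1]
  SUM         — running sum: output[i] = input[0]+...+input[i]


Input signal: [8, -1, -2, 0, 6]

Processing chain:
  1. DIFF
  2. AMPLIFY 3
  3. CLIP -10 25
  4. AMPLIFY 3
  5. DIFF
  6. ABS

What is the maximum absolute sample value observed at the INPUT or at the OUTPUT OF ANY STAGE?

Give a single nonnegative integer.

Input: [8, -1, -2, 0, 6] (max |s|=8)
Stage 1 (DIFF): s[0]=8, -1-8=-9, -2--1=-1, 0--2=2, 6-0=6 -> [8, -9, -1, 2, 6] (max |s|=9)
Stage 2 (AMPLIFY 3): 8*3=24, -9*3=-27, -1*3=-3, 2*3=6, 6*3=18 -> [24, -27, -3, 6, 18] (max |s|=27)
Stage 3 (CLIP -10 25): clip(24,-10,25)=24, clip(-27,-10,25)=-10, clip(-3,-10,25)=-3, clip(6,-10,25)=6, clip(18,-10,25)=18 -> [24, -10, -3, 6, 18] (max |s|=24)
Stage 4 (AMPLIFY 3): 24*3=72, -10*3=-30, -3*3=-9, 6*3=18, 18*3=54 -> [72, -30, -9, 18, 54] (max |s|=72)
Stage 5 (DIFF): s[0]=72, -30-72=-102, -9--30=21, 18--9=27, 54-18=36 -> [72, -102, 21, 27, 36] (max |s|=102)
Stage 6 (ABS): |72|=72, |-102|=102, |21|=21, |27|=27, |36|=36 -> [72, 102, 21, 27, 36] (max |s|=102)
Overall max amplitude: 102

Answer: 102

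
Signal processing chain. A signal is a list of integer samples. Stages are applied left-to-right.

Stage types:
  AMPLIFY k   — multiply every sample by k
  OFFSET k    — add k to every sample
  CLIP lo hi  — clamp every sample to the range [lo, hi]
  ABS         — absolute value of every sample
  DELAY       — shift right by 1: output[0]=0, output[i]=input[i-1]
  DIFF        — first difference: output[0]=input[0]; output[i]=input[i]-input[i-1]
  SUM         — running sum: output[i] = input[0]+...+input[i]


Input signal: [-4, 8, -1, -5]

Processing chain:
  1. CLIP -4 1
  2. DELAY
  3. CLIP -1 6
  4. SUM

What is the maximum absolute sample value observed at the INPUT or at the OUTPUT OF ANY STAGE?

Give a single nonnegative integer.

Answer: 8

Derivation:
Input: [-4, 8, -1, -5] (max |s|=8)
Stage 1 (CLIP -4 1): clip(-4,-4,1)=-4, clip(8,-4,1)=1, clip(-1,-4,1)=-1, clip(-5,-4,1)=-4 -> [-4, 1, -1, -4] (max |s|=4)
Stage 2 (DELAY): [0, -4, 1, -1] = [0, -4, 1, -1] -> [0, -4, 1, -1] (max |s|=4)
Stage 3 (CLIP -1 6): clip(0,-1,6)=0, clip(-4,-1,6)=-1, clip(1,-1,6)=1, clip(-1,-1,6)=-1 -> [0, -1, 1, -1] (max |s|=1)
Stage 4 (SUM): sum[0..0]=0, sum[0..1]=-1, sum[0..2]=0, sum[0..3]=-1 -> [0, -1, 0, -1] (max |s|=1)
Overall max amplitude: 8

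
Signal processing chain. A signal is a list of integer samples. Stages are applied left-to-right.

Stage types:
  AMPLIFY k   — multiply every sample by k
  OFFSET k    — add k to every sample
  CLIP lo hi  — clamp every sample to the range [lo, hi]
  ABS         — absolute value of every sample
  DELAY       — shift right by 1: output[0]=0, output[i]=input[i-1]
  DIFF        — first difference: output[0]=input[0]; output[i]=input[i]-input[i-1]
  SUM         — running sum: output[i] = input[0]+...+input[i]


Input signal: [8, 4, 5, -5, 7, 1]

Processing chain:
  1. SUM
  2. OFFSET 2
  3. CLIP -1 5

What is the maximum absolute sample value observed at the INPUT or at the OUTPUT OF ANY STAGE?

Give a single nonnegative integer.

Answer: 22

Derivation:
Input: [8, 4, 5, -5, 7, 1] (max |s|=8)
Stage 1 (SUM): sum[0..0]=8, sum[0..1]=12, sum[0..2]=17, sum[0..3]=12, sum[0..4]=19, sum[0..5]=20 -> [8, 12, 17, 12, 19, 20] (max |s|=20)
Stage 2 (OFFSET 2): 8+2=10, 12+2=14, 17+2=19, 12+2=14, 19+2=21, 20+2=22 -> [10, 14, 19, 14, 21, 22] (max |s|=22)
Stage 3 (CLIP -1 5): clip(10,-1,5)=5, clip(14,-1,5)=5, clip(19,-1,5)=5, clip(14,-1,5)=5, clip(21,-1,5)=5, clip(22,-1,5)=5 -> [5, 5, 5, 5, 5, 5] (max |s|=5)
Overall max amplitude: 22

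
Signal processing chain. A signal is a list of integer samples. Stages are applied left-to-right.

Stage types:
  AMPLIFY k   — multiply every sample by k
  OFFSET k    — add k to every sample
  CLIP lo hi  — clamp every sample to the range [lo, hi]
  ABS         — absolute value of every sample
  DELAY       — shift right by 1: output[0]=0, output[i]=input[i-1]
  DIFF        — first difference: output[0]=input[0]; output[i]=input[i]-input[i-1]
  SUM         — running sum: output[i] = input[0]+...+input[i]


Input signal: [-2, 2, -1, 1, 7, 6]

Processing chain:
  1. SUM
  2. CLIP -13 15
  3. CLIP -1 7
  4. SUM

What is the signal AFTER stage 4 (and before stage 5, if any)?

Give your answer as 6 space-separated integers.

Answer: -1 -1 -2 -2 5 12

Derivation:
Input: [-2, 2, -1, 1, 7, 6]
Stage 1 (SUM): sum[0..0]=-2, sum[0..1]=0, sum[0..2]=-1, sum[0..3]=0, sum[0..4]=7, sum[0..5]=13 -> [-2, 0, -1, 0, 7, 13]
Stage 2 (CLIP -13 15): clip(-2,-13,15)=-2, clip(0,-13,15)=0, clip(-1,-13,15)=-1, clip(0,-13,15)=0, clip(7,-13,15)=7, clip(13,-13,15)=13 -> [-2, 0, -1, 0, 7, 13]
Stage 3 (CLIP -1 7): clip(-2,-1,7)=-1, clip(0,-1,7)=0, clip(-1,-1,7)=-1, clip(0,-1,7)=0, clip(7,-1,7)=7, clip(13,-1,7)=7 -> [-1, 0, -1, 0, 7, 7]
Stage 4 (SUM): sum[0..0]=-1, sum[0..1]=-1, sum[0..2]=-2, sum[0..3]=-2, sum[0..4]=5, sum[0..5]=12 -> [-1, -1, -2, -2, 5, 12]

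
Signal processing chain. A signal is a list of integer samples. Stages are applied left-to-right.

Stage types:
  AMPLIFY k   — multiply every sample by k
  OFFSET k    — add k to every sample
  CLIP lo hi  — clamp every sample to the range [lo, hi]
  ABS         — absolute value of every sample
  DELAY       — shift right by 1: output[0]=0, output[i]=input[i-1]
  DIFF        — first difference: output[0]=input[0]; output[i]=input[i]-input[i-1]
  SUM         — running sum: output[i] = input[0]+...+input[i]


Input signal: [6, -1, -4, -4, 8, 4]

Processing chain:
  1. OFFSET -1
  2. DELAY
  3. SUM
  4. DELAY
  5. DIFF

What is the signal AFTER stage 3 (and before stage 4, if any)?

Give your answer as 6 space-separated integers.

Answer: 0 5 3 -2 -7 0

Derivation:
Input: [6, -1, -4, -4, 8, 4]
Stage 1 (OFFSET -1): 6+-1=5, -1+-1=-2, -4+-1=-5, -4+-1=-5, 8+-1=7, 4+-1=3 -> [5, -2, -5, -5, 7, 3]
Stage 2 (DELAY): [0, 5, -2, -5, -5, 7] = [0, 5, -2, -5, -5, 7] -> [0, 5, -2, -5, -5, 7]
Stage 3 (SUM): sum[0..0]=0, sum[0..1]=5, sum[0..2]=3, sum[0..3]=-2, sum[0..4]=-7, sum[0..5]=0 -> [0, 5, 3, -2, -7, 0]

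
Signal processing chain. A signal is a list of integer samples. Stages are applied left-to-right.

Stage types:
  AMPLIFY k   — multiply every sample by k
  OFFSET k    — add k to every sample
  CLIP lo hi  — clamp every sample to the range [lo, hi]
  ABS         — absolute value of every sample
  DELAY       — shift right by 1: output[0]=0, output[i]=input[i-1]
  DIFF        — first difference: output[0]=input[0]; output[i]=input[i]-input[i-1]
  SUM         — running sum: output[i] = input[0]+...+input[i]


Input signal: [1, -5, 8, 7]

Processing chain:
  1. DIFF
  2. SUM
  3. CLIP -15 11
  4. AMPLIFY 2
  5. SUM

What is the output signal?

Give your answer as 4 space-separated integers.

Answer: 2 -8 8 22

Derivation:
Input: [1, -5, 8, 7]
Stage 1 (DIFF): s[0]=1, -5-1=-6, 8--5=13, 7-8=-1 -> [1, -6, 13, -1]
Stage 2 (SUM): sum[0..0]=1, sum[0..1]=-5, sum[0..2]=8, sum[0..3]=7 -> [1, -5, 8, 7]
Stage 3 (CLIP -15 11): clip(1,-15,11)=1, clip(-5,-15,11)=-5, clip(8,-15,11)=8, clip(7,-15,11)=7 -> [1, -5, 8, 7]
Stage 4 (AMPLIFY 2): 1*2=2, -5*2=-10, 8*2=16, 7*2=14 -> [2, -10, 16, 14]
Stage 5 (SUM): sum[0..0]=2, sum[0..1]=-8, sum[0..2]=8, sum[0..3]=22 -> [2, -8, 8, 22]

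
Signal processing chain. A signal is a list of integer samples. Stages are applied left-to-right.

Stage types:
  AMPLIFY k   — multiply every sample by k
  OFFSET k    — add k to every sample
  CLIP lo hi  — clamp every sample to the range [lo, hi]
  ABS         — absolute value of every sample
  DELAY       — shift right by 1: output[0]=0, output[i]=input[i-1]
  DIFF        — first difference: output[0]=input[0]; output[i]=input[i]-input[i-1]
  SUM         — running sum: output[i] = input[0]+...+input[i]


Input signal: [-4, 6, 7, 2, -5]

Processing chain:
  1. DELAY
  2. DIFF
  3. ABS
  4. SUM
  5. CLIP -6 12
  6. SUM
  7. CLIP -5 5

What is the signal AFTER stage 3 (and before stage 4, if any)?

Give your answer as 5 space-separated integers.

Input: [-4, 6, 7, 2, -5]
Stage 1 (DELAY): [0, -4, 6, 7, 2] = [0, -4, 6, 7, 2] -> [0, -4, 6, 7, 2]
Stage 2 (DIFF): s[0]=0, -4-0=-4, 6--4=10, 7-6=1, 2-7=-5 -> [0, -4, 10, 1, -5]
Stage 3 (ABS): |0|=0, |-4|=4, |10|=10, |1|=1, |-5|=5 -> [0, 4, 10, 1, 5]

Answer: 0 4 10 1 5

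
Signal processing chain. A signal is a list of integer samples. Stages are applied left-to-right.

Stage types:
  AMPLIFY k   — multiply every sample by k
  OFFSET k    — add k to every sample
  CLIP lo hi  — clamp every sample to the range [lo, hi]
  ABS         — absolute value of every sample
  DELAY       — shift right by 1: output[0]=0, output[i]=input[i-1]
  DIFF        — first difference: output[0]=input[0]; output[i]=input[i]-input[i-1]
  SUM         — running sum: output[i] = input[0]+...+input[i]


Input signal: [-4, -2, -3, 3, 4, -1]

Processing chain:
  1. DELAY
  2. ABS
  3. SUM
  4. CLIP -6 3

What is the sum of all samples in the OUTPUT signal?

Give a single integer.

Input: [-4, -2, -3, 3, 4, -1]
Stage 1 (DELAY): [0, -4, -2, -3, 3, 4] = [0, -4, -2, -3, 3, 4] -> [0, -4, -2, -3, 3, 4]
Stage 2 (ABS): |0|=0, |-4|=4, |-2|=2, |-3|=3, |3|=3, |4|=4 -> [0, 4, 2, 3, 3, 4]
Stage 3 (SUM): sum[0..0]=0, sum[0..1]=4, sum[0..2]=6, sum[0..3]=9, sum[0..4]=12, sum[0..5]=16 -> [0, 4, 6, 9, 12, 16]
Stage 4 (CLIP -6 3): clip(0,-6,3)=0, clip(4,-6,3)=3, clip(6,-6,3)=3, clip(9,-6,3)=3, clip(12,-6,3)=3, clip(16,-6,3)=3 -> [0, 3, 3, 3, 3, 3]
Output sum: 15

Answer: 15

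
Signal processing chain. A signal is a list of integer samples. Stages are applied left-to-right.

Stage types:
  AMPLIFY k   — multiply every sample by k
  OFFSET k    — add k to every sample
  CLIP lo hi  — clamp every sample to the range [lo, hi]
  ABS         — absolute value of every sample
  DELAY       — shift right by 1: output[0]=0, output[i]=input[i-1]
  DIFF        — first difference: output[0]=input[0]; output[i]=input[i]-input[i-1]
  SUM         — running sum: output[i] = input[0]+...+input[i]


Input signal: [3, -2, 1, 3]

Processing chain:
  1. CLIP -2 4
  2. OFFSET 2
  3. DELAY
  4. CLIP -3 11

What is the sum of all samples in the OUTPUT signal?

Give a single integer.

Input: [3, -2, 1, 3]
Stage 1 (CLIP -2 4): clip(3,-2,4)=3, clip(-2,-2,4)=-2, clip(1,-2,4)=1, clip(3,-2,4)=3 -> [3, -2, 1, 3]
Stage 2 (OFFSET 2): 3+2=5, -2+2=0, 1+2=3, 3+2=5 -> [5, 0, 3, 5]
Stage 3 (DELAY): [0, 5, 0, 3] = [0, 5, 0, 3] -> [0, 5, 0, 3]
Stage 4 (CLIP -3 11): clip(0,-3,11)=0, clip(5,-3,11)=5, clip(0,-3,11)=0, clip(3,-3,11)=3 -> [0, 5, 0, 3]
Output sum: 8

Answer: 8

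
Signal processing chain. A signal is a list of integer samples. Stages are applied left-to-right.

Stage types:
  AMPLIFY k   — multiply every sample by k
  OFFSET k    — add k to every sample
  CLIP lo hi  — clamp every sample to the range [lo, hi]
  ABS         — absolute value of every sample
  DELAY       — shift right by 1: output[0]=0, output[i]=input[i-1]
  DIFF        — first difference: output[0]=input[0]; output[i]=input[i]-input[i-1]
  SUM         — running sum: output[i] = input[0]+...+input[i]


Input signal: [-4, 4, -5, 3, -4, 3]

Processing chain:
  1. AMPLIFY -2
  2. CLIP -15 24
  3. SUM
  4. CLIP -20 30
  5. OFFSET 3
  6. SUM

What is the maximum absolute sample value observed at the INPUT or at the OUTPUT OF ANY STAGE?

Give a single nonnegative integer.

Input: [-4, 4, -5, 3, -4, 3] (max |s|=5)
Stage 1 (AMPLIFY -2): -4*-2=8, 4*-2=-8, -5*-2=10, 3*-2=-6, -4*-2=8, 3*-2=-6 -> [8, -8, 10, -6, 8, -6] (max |s|=10)
Stage 2 (CLIP -15 24): clip(8,-15,24)=8, clip(-8,-15,24)=-8, clip(10,-15,24)=10, clip(-6,-15,24)=-6, clip(8,-15,24)=8, clip(-6,-15,24)=-6 -> [8, -8, 10, -6, 8, -6] (max |s|=10)
Stage 3 (SUM): sum[0..0]=8, sum[0..1]=0, sum[0..2]=10, sum[0..3]=4, sum[0..4]=12, sum[0..5]=6 -> [8, 0, 10, 4, 12, 6] (max |s|=12)
Stage 4 (CLIP -20 30): clip(8,-20,30)=8, clip(0,-20,30)=0, clip(10,-20,30)=10, clip(4,-20,30)=4, clip(12,-20,30)=12, clip(6,-20,30)=6 -> [8, 0, 10, 4, 12, 6] (max |s|=12)
Stage 5 (OFFSET 3): 8+3=11, 0+3=3, 10+3=13, 4+3=7, 12+3=15, 6+3=9 -> [11, 3, 13, 7, 15, 9] (max |s|=15)
Stage 6 (SUM): sum[0..0]=11, sum[0..1]=14, sum[0..2]=27, sum[0..3]=34, sum[0..4]=49, sum[0..5]=58 -> [11, 14, 27, 34, 49, 58] (max |s|=58)
Overall max amplitude: 58

Answer: 58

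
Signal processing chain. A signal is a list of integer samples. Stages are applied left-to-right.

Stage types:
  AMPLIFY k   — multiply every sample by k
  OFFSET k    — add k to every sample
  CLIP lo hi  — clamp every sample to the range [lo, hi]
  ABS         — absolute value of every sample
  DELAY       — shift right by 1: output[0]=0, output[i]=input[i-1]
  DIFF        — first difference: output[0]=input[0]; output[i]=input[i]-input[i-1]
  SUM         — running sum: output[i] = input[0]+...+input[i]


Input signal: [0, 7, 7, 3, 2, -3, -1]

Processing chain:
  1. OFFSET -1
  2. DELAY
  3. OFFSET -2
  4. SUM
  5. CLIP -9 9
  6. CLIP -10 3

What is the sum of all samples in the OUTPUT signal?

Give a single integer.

Answer: -4

Derivation:
Input: [0, 7, 7, 3, 2, -3, -1]
Stage 1 (OFFSET -1): 0+-1=-1, 7+-1=6, 7+-1=6, 3+-1=2, 2+-1=1, -3+-1=-4, -1+-1=-2 -> [-1, 6, 6, 2, 1, -4, -2]
Stage 2 (DELAY): [0, -1, 6, 6, 2, 1, -4] = [0, -1, 6, 6, 2, 1, -4] -> [0, -1, 6, 6, 2, 1, -4]
Stage 3 (OFFSET -2): 0+-2=-2, -1+-2=-3, 6+-2=4, 6+-2=4, 2+-2=0, 1+-2=-1, -4+-2=-6 -> [-2, -3, 4, 4, 0, -1, -6]
Stage 4 (SUM): sum[0..0]=-2, sum[0..1]=-5, sum[0..2]=-1, sum[0..3]=3, sum[0..4]=3, sum[0..5]=2, sum[0..6]=-4 -> [-2, -5, -1, 3, 3, 2, -4]
Stage 5 (CLIP -9 9): clip(-2,-9,9)=-2, clip(-5,-9,9)=-5, clip(-1,-9,9)=-1, clip(3,-9,9)=3, clip(3,-9,9)=3, clip(2,-9,9)=2, clip(-4,-9,9)=-4 -> [-2, -5, -1, 3, 3, 2, -4]
Stage 6 (CLIP -10 3): clip(-2,-10,3)=-2, clip(-5,-10,3)=-5, clip(-1,-10,3)=-1, clip(3,-10,3)=3, clip(3,-10,3)=3, clip(2,-10,3)=2, clip(-4,-10,3)=-4 -> [-2, -5, -1, 3, 3, 2, -4]
Output sum: -4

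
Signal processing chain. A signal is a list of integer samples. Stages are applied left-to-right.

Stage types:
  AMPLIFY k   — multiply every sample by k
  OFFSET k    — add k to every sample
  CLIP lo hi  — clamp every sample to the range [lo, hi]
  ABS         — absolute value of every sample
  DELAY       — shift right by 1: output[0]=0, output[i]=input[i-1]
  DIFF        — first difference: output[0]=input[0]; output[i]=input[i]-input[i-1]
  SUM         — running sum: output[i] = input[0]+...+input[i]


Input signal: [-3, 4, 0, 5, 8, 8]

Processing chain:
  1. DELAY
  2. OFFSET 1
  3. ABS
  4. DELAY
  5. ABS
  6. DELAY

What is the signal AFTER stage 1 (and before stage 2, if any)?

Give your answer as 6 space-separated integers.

Input: [-3, 4, 0, 5, 8, 8]
Stage 1 (DELAY): [0, -3, 4, 0, 5, 8] = [0, -3, 4, 0, 5, 8] -> [0, -3, 4, 0, 5, 8]

Answer: 0 -3 4 0 5 8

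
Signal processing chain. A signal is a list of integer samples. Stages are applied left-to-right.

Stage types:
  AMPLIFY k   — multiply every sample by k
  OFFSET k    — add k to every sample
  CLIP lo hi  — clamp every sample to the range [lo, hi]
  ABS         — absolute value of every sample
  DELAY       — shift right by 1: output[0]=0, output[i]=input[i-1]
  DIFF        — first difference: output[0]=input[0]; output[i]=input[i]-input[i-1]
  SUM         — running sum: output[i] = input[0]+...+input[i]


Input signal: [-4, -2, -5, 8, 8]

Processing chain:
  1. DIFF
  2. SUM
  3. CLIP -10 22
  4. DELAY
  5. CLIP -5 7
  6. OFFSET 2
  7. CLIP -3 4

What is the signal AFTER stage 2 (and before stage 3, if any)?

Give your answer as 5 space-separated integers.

Input: [-4, -2, -5, 8, 8]
Stage 1 (DIFF): s[0]=-4, -2--4=2, -5--2=-3, 8--5=13, 8-8=0 -> [-4, 2, -3, 13, 0]
Stage 2 (SUM): sum[0..0]=-4, sum[0..1]=-2, sum[0..2]=-5, sum[0..3]=8, sum[0..4]=8 -> [-4, -2, -5, 8, 8]

Answer: -4 -2 -5 8 8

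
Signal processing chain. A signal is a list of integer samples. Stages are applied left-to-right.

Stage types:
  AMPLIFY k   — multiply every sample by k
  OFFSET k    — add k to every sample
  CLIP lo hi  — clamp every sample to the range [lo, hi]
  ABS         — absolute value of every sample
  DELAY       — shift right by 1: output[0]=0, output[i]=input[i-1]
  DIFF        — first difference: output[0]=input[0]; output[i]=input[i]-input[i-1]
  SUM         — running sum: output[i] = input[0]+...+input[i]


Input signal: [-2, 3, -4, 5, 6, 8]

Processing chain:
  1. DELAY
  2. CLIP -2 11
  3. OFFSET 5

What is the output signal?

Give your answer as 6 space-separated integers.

Input: [-2, 3, -4, 5, 6, 8]
Stage 1 (DELAY): [0, -2, 3, -4, 5, 6] = [0, -2, 3, -4, 5, 6] -> [0, -2, 3, -4, 5, 6]
Stage 2 (CLIP -2 11): clip(0,-2,11)=0, clip(-2,-2,11)=-2, clip(3,-2,11)=3, clip(-4,-2,11)=-2, clip(5,-2,11)=5, clip(6,-2,11)=6 -> [0, -2, 3, -2, 5, 6]
Stage 3 (OFFSET 5): 0+5=5, -2+5=3, 3+5=8, -2+5=3, 5+5=10, 6+5=11 -> [5, 3, 8, 3, 10, 11]

Answer: 5 3 8 3 10 11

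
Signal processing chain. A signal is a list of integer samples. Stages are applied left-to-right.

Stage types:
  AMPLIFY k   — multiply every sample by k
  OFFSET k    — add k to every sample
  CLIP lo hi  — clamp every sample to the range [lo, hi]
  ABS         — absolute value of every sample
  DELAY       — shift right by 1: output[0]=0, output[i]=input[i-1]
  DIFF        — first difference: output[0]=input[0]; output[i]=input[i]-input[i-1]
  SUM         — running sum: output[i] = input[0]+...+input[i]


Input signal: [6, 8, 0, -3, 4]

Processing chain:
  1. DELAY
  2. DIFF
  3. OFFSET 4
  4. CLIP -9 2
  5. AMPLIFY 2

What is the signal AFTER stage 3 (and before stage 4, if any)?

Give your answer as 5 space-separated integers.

Answer: 4 10 6 -4 1

Derivation:
Input: [6, 8, 0, -3, 4]
Stage 1 (DELAY): [0, 6, 8, 0, -3] = [0, 6, 8, 0, -3] -> [0, 6, 8, 0, -3]
Stage 2 (DIFF): s[0]=0, 6-0=6, 8-6=2, 0-8=-8, -3-0=-3 -> [0, 6, 2, -8, -3]
Stage 3 (OFFSET 4): 0+4=4, 6+4=10, 2+4=6, -8+4=-4, -3+4=1 -> [4, 10, 6, -4, 1]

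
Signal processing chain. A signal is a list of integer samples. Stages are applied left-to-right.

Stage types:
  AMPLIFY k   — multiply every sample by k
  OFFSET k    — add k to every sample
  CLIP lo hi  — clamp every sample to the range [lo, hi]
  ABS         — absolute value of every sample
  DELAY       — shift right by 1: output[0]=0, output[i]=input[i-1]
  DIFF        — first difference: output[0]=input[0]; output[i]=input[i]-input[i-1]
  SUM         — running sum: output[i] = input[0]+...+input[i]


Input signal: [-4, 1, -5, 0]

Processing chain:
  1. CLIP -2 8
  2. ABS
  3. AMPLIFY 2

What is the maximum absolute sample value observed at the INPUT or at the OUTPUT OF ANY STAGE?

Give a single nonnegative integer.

Answer: 5

Derivation:
Input: [-4, 1, -5, 0] (max |s|=5)
Stage 1 (CLIP -2 8): clip(-4,-2,8)=-2, clip(1,-2,8)=1, clip(-5,-2,8)=-2, clip(0,-2,8)=0 -> [-2, 1, -2, 0] (max |s|=2)
Stage 2 (ABS): |-2|=2, |1|=1, |-2|=2, |0|=0 -> [2, 1, 2, 0] (max |s|=2)
Stage 3 (AMPLIFY 2): 2*2=4, 1*2=2, 2*2=4, 0*2=0 -> [4, 2, 4, 0] (max |s|=4)
Overall max amplitude: 5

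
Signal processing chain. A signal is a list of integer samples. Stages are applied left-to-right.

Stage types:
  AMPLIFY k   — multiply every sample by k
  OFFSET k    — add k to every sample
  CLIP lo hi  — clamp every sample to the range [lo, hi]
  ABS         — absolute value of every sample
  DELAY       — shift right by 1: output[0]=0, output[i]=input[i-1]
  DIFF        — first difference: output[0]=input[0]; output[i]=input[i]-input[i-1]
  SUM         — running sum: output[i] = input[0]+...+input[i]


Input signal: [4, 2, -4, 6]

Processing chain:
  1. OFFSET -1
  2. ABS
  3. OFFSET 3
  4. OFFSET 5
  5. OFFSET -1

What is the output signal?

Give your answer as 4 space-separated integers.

Input: [4, 2, -4, 6]
Stage 1 (OFFSET -1): 4+-1=3, 2+-1=1, -4+-1=-5, 6+-1=5 -> [3, 1, -5, 5]
Stage 2 (ABS): |3|=3, |1|=1, |-5|=5, |5|=5 -> [3, 1, 5, 5]
Stage 3 (OFFSET 3): 3+3=6, 1+3=4, 5+3=8, 5+3=8 -> [6, 4, 8, 8]
Stage 4 (OFFSET 5): 6+5=11, 4+5=9, 8+5=13, 8+5=13 -> [11, 9, 13, 13]
Stage 5 (OFFSET -1): 11+-1=10, 9+-1=8, 13+-1=12, 13+-1=12 -> [10, 8, 12, 12]

Answer: 10 8 12 12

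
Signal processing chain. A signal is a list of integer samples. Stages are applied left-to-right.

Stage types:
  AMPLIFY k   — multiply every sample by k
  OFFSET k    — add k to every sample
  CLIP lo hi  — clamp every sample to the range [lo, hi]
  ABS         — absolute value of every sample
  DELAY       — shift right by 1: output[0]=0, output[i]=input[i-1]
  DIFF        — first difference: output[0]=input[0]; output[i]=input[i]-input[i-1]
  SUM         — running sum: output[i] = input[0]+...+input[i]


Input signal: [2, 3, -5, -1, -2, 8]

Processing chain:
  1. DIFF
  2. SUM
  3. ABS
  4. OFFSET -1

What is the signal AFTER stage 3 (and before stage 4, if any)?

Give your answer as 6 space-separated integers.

Input: [2, 3, -5, -1, -2, 8]
Stage 1 (DIFF): s[0]=2, 3-2=1, -5-3=-8, -1--5=4, -2--1=-1, 8--2=10 -> [2, 1, -8, 4, -1, 10]
Stage 2 (SUM): sum[0..0]=2, sum[0..1]=3, sum[0..2]=-5, sum[0..3]=-1, sum[0..4]=-2, sum[0..5]=8 -> [2, 3, -5, -1, -2, 8]
Stage 3 (ABS): |2|=2, |3|=3, |-5|=5, |-1|=1, |-2|=2, |8|=8 -> [2, 3, 5, 1, 2, 8]

Answer: 2 3 5 1 2 8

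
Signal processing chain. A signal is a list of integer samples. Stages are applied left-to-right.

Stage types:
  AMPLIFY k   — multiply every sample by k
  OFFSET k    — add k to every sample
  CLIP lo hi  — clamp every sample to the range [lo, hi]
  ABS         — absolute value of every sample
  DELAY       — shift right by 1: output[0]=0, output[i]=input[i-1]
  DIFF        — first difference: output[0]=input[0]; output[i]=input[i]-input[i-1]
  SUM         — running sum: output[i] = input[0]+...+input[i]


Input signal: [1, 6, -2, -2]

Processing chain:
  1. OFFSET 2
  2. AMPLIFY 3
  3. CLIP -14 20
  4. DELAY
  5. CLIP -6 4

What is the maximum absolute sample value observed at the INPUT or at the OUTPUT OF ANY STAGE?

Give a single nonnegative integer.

Input: [1, 6, -2, -2] (max |s|=6)
Stage 1 (OFFSET 2): 1+2=3, 6+2=8, -2+2=0, -2+2=0 -> [3, 8, 0, 0] (max |s|=8)
Stage 2 (AMPLIFY 3): 3*3=9, 8*3=24, 0*3=0, 0*3=0 -> [9, 24, 0, 0] (max |s|=24)
Stage 3 (CLIP -14 20): clip(9,-14,20)=9, clip(24,-14,20)=20, clip(0,-14,20)=0, clip(0,-14,20)=0 -> [9, 20, 0, 0] (max |s|=20)
Stage 4 (DELAY): [0, 9, 20, 0] = [0, 9, 20, 0] -> [0, 9, 20, 0] (max |s|=20)
Stage 5 (CLIP -6 4): clip(0,-6,4)=0, clip(9,-6,4)=4, clip(20,-6,4)=4, clip(0,-6,4)=0 -> [0, 4, 4, 0] (max |s|=4)
Overall max amplitude: 24

Answer: 24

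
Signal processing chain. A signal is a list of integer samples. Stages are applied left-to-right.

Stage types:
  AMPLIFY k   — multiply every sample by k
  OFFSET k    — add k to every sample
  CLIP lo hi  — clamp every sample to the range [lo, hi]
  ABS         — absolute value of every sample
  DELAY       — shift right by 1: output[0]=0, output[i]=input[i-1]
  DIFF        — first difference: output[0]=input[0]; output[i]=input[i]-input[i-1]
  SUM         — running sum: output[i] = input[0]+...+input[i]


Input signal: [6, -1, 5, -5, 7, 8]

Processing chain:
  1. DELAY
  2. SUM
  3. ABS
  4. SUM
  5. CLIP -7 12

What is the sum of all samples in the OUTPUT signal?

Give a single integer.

Input: [6, -1, 5, -5, 7, 8]
Stage 1 (DELAY): [0, 6, -1, 5, -5, 7] = [0, 6, -1, 5, -5, 7] -> [0, 6, -1, 5, -5, 7]
Stage 2 (SUM): sum[0..0]=0, sum[0..1]=6, sum[0..2]=5, sum[0..3]=10, sum[0..4]=5, sum[0..5]=12 -> [0, 6, 5, 10, 5, 12]
Stage 3 (ABS): |0|=0, |6|=6, |5|=5, |10|=10, |5|=5, |12|=12 -> [0, 6, 5, 10, 5, 12]
Stage 4 (SUM): sum[0..0]=0, sum[0..1]=6, sum[0..2]=11, sum[0..3]=21, sum[0..4]=26, sum[0..5]=38 -> [0, 6, 11, 21, 26, 38]
Stage 5 (CLIP -7 12): clip(0,-7,12)=0, clip(6,-7,12)=6, clip(11,-7,12)=11, clip(21,-7,12)=12, clip(26,-7,12)=12, clip(38,-7,12)=12 -> [0, 6, 11, 12, 12, 12]
Output sum: 53

Answer: 53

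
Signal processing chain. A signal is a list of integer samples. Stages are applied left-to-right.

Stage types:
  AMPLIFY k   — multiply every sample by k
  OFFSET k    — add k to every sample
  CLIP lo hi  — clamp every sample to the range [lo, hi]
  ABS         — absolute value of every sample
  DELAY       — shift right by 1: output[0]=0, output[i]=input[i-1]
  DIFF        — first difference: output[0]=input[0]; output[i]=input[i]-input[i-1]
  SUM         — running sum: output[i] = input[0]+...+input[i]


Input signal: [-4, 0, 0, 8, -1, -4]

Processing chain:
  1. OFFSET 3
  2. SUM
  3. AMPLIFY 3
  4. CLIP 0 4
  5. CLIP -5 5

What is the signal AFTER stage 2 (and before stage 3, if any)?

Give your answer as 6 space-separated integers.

Answer: -1 2 5 16 18 17

Derivation:
Input: [-4, 0, 0, 8, -1, -4]
Stage 1 (OFFSET 3): -4+3=-1, 0+3=3, 0+3=3, 8+3=11, -1+3=2, -4+3=-1 -> [-1, 3, 3, 11, 2, -1]
Stage 2 (SUM): sum[0..0]=-1, sum[0..1]=2, sum[0..2]=5, sum[0..3]=16, sum[0..4]=18, sum[0..5]=17 -> [-1, 2, 5, 16, 18, 17]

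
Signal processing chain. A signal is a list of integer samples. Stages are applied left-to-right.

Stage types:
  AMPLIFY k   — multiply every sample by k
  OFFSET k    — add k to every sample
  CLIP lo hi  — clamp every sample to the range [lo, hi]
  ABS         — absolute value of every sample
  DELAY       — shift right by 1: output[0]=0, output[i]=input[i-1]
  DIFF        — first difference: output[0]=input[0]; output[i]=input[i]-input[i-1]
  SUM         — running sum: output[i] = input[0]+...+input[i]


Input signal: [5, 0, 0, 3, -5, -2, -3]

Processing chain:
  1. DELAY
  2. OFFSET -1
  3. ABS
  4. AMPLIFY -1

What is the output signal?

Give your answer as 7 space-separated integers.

Input: [5, 0, 0, 3, -5, -2, -3]
Stage 1 (DELAY): [0, 5, 0, 0, 3, -5, -2] = [0, 5, 0, 0, 3, -5, -2] -> [0, 5, 0, 0, 3, -5, -2]
Stage 2 (OFFSET -1): 0+-1=-1, 5+-1=4, 0+-1=-1, 0+-1=-1, 3+-1=2, -5+-1=-6, -2+-1=-3 -> [-1, 4, -1, -1, 2, -6, -3]
Stage 3 (ABS): |-1|=1, |4|=4, |-1|=1, |-1|=1, |2|=2, |-6|=6, |-3|=3 -> [1, 4, 1, 1, 2, 6, 3]
Stage 4 (AMPLIFY -1): 1*-1=-1, 4*-1=-4, 1*-1=-1, 1*-1=-1, 2*-1=-2, 6*-1=-6, 3*-1=-3 -> [-1, -4, -1, -1, -2, -6, -3]

Answer: -1 -4 -1 -1 -2 -6 -3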